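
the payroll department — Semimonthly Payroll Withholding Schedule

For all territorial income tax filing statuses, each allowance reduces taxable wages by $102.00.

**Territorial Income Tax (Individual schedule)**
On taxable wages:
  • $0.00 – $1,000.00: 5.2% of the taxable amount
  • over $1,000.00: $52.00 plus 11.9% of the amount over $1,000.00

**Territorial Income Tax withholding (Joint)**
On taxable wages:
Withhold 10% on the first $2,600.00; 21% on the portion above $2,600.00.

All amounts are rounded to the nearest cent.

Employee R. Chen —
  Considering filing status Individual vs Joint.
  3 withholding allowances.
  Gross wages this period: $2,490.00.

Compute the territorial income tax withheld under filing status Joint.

$218.40

Territorial Income Tax (Joint): taxable = $2,490.00 − 3×$102.00 = $2,184.00
  10% × $2,184.00 = $218.40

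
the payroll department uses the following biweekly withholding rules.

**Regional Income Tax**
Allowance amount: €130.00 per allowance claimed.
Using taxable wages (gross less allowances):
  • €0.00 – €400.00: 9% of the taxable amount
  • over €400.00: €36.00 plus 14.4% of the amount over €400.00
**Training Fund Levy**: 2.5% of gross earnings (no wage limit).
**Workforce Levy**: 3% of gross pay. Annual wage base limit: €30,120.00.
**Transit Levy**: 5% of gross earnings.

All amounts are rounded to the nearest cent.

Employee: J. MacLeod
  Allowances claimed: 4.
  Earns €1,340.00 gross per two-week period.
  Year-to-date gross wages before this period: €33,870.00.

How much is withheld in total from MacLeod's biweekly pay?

€196.98

Regional Income Tax: taxable = €1,340.00 − 4×€130.00 = €820.00
  €36.00 + 14.4% × (€820.00 − €400.00) = €36.00 + 14.4% × €420.00 = €96.48
Training Fund Levy: 2.5% × €1,340.00 = €33.50
Workforce Levy: YTD €33,870.00 ≥ cap €30,120.00 → €0.00
Transit Levy: 5% × €1,340.00 = €67.00
Total: €96.48 + €33.50 + €0.00 + €67.00 = €196.98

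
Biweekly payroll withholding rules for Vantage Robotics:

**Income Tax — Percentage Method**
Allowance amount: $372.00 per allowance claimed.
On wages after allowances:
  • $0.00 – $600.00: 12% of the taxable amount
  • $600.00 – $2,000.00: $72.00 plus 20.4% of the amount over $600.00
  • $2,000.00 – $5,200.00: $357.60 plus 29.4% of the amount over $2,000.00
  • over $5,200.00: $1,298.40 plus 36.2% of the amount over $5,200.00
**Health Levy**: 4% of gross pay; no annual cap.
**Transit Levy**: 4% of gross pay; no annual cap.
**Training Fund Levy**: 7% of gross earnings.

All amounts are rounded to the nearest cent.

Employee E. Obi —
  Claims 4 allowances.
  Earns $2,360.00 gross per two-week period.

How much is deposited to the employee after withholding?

$1,878.51

Income Tax: taxable = $2,360.00 − 4×$372.00 = $872.00
  $72.00 + 20.4% × ($872.00 − $600.00) = $72.00 + 20.4% × $272.00 = $127.49
Health Levy: 4% × $2,360.00 = $94.40
Transit Levy: 4% × $2,360.00 = $94.40
Training Fund Levy: 7% × $2,360.00 = $165.20
Total withheld: $127.49 + $94.40 + $94.40 + $165.20 = $481.49
Net pay: $2,360.00 − $481.49 = $1,878.51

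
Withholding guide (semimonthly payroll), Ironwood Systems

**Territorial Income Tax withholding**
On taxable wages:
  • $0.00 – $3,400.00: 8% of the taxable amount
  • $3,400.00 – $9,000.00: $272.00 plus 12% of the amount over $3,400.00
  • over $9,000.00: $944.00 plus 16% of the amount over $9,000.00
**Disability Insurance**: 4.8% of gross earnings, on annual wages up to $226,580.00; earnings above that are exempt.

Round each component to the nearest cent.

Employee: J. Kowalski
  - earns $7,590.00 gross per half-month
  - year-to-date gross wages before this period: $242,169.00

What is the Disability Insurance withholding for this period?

Disability Insurance: YTD $242,169.00 ≥ cap $226,580.00 → $0.00

$0.00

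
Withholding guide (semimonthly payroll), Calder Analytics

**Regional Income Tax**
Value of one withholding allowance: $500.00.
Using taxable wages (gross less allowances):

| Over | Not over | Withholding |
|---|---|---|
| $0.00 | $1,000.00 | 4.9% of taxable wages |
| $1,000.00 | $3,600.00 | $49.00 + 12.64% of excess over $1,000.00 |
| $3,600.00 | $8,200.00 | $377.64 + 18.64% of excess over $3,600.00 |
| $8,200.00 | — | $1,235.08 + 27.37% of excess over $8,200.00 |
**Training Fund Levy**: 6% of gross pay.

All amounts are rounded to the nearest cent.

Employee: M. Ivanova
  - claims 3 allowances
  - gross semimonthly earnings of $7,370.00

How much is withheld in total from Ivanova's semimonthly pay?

Regional Income Tax: taxable = $7,370.00 − 3×$500.00 = $5,870.00
  $377.64 + 18.64% × ($5,870.00 − $3,600.00) = $377.64 + 18.64% × $2,270.00 = $800.77
Training Fund Levy: 6% × $7,370.00 = $442.20
Total: $800.77 + $442.20 = $1,242.97

$1,242.97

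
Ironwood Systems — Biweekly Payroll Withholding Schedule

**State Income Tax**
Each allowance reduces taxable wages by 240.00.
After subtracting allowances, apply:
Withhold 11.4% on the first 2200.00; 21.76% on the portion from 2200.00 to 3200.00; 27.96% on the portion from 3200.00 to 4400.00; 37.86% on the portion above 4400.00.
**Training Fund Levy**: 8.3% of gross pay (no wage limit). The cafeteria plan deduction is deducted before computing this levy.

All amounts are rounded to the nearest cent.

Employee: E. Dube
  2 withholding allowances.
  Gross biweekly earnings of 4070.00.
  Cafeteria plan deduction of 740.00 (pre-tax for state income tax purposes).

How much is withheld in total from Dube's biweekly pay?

668.63

State Income Tax: taxable = 4070.00 − 740.00 − 2×240.00 = 2850.00
  250.80 + 21.76% × (2850.00 − 2200.00) = 250.80 + 21.76% × 650.00 = 392.24
Training Fund Levy: 8.3% × 3330.00 = 276.39
Total: 392.24 + 276.39 = 668.63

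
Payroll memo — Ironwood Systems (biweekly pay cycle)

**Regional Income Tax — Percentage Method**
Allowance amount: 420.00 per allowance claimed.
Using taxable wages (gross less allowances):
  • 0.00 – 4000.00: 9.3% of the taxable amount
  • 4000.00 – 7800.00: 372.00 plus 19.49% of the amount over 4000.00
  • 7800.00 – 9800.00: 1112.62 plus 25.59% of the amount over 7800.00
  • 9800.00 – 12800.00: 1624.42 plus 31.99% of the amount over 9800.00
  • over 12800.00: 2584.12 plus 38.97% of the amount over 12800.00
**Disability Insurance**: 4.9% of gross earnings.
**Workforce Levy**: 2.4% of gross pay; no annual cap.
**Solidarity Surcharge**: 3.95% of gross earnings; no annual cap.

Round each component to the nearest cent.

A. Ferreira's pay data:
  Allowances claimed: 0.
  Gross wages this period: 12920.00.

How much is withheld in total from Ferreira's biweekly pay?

4084.38

Regional Income Tax: taxable = 12920.00
  2584.12 + 38.97% × (12920.00 − 12800.00) = 2584.12 + 38.97% × 120.00 = 2630.88
Disability Insurance: 4.9% × 12920.00 = 633.08
Workforce Levy: 2.4% × 12920.00 = 310.08
Solidarity Surcharge: 3.95% × 12920.00 = 510.34
Total: 2630.88 + 633.08 + 310.08 + 510.34 = 4084.38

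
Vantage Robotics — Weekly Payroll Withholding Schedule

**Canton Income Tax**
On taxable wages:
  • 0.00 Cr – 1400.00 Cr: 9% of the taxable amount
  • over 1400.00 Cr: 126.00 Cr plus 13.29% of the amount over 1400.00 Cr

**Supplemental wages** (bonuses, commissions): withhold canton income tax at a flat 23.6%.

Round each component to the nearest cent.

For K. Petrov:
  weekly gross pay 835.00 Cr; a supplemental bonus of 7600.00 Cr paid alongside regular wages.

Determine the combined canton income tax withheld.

1868.75 Cr

Canton Income Tax: taxable = 835.00 Cr
  9% × 835.00 Cr = 75.15 Cr
Supplemental (23.6% flat on bonus): 23.6% × 7600.00 Cr = 1793.60 Cr
Total canton income tax: 75.15 Cr + 1793.60 Cr = 1868.75 Cr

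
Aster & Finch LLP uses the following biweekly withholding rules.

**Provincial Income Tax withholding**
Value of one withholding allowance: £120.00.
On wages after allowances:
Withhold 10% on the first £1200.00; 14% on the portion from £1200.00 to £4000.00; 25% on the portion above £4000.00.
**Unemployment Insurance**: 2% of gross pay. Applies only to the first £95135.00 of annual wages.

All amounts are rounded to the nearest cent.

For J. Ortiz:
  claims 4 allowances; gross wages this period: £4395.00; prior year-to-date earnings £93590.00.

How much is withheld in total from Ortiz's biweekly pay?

£531.00

Provincial Income Tax: taxable = £4395.00 − 4×£120.00 = £3915.00
  £120.00 + 14% × (£3915.00 − £1200.00) = £120.00 + 14% × £2715.00 = £500.10
Unemployment Insurance: cap £95135.00 − YTD £93590.00 = £1545.00 subject; 2% × £1545.00 = £30.90
Total: £500.10 + £30.90 = £531.00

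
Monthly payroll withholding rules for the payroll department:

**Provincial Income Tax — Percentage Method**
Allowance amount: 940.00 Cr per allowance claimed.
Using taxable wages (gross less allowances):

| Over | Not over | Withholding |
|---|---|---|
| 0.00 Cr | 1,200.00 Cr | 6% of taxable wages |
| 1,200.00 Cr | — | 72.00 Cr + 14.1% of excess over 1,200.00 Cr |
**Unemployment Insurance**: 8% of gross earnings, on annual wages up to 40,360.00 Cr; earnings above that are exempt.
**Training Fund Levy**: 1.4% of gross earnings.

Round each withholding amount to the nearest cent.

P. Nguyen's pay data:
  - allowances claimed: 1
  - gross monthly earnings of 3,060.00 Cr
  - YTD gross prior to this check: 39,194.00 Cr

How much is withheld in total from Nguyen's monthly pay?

337.84 Cr

Provincial Income Tax: taxable = 3,060.00 Cr − 1×940.00 Cr = 2,120.00 Cr
  72.00 Cr + 14.1% × (2,120.00 Cr − 1,200.00 Cr) = 72.00 Cr + 14.1% × 920.00 Cr = 201.72 Cr
Unemployment Insurance: cap 40,360.00 Cr − YTD 39,194.00 Cr = 1,166.00 Cr subject; 8% × 1,166.00 Cr = 93.28 Cr
Training Fund Levy: 1.4% × 3,060.00 Cr = 42.84 Cr
Total: 201.72 Cr + 93.28 Cr + 42.84 Cr = 337.84 Cr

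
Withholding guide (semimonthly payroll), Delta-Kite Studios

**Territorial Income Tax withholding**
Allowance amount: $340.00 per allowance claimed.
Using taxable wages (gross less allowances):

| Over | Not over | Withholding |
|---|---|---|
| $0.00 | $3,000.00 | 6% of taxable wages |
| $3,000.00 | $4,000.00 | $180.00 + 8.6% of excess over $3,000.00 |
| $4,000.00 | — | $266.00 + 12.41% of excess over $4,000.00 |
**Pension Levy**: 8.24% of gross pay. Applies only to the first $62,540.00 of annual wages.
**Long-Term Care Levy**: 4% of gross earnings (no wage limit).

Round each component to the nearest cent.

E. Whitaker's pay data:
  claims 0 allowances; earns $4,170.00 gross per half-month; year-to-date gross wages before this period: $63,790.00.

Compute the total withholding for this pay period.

Territorial Income Tax: taxable = $4,170.00
  $266.00 + 12.41% × ($4,170.00 − $4,000.00) = $266.00 + 12.41% × $170.00 = $287.10
Pension Levy: YTD $63,790.00 ≥ cap $62,540.00 → $0.00
Long-Term Care Levy: 4% × $4,170.00 = $166.80
Total: $287.10 + $0.00 + $166.80 = $453.90

$453.90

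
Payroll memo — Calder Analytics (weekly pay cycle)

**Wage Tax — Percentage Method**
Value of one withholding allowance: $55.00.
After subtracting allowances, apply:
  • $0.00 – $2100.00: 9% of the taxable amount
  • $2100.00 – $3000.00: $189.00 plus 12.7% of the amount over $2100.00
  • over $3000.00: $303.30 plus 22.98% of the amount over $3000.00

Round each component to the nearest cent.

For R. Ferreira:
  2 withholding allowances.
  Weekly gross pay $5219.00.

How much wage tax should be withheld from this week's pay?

Wage Tax: taxable = $5219.00 − 2×$55.00 = $5109.00
  $303.30 + 22.98% × ($5109.00 − $3000.00) = $303.30 + 22.98% × $2109.00 = $787.95

$787.95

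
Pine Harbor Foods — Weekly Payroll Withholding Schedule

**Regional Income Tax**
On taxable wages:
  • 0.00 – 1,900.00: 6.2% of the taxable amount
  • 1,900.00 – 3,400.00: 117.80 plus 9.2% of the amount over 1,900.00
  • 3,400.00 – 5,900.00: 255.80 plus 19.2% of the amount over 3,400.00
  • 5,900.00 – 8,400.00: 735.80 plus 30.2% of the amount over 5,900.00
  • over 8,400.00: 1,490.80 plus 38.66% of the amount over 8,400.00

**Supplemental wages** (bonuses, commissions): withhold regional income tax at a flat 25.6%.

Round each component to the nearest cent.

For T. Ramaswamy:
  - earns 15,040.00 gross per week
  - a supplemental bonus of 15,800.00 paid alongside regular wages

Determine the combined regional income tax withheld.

8,102.62

Regional Income Tax: taxable = 15,040.00
  1,490.80 + 38.66% × (15,040.00 − 8,400.00) = 1,490.80 + 38.66% × 6,640.00 = 4,057.82
Supplemental (25.6% flat on bonus): 25.6% × 15,800.00 = 4,044.80
Total regional income tax: 4,057.82 + 4,044.80 = 8,102.62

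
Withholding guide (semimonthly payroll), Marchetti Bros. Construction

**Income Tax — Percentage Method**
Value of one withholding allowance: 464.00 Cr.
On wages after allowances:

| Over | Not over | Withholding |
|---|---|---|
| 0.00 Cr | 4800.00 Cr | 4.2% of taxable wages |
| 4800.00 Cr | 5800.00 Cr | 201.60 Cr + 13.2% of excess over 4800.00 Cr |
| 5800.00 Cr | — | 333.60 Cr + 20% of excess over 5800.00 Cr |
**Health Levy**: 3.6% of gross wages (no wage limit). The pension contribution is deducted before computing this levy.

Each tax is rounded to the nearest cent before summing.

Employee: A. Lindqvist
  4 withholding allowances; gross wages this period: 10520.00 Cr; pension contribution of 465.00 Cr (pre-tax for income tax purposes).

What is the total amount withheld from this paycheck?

1175.38 Cr

Income Tax: taxable = 10520.00 Cr − 465.00 Cr − 4×464.00 Cr = 8199.00 Cr
  333.60 Cr + 20% × (8199.00 Cr − 5800.00 Cr) = 333.60 Cr + 20% × 2399.00 Cr = 813.40 Cr
Health Levy: 3.6% × 10055.00 Cr = 361.98 Cr
Total: 813.40 Cr + 361.98 Cr = 1175.38 Cr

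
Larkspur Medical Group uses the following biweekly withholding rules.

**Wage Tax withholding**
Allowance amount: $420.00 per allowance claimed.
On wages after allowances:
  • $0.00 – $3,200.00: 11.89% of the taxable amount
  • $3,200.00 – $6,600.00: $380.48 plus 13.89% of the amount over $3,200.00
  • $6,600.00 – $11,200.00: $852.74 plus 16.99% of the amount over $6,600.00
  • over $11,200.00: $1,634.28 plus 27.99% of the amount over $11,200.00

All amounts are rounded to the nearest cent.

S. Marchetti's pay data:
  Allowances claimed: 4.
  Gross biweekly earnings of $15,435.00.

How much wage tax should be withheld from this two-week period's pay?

$2,349.42

Wage Tax: taxable = $15,435.00 − 4×$420.00 = $13,755.00
  $1,634.28 + 27.99% × ($13,755.00 − $11,200.00) = $1,634.28 + 27.99% × $2,555.00 = $2,349.42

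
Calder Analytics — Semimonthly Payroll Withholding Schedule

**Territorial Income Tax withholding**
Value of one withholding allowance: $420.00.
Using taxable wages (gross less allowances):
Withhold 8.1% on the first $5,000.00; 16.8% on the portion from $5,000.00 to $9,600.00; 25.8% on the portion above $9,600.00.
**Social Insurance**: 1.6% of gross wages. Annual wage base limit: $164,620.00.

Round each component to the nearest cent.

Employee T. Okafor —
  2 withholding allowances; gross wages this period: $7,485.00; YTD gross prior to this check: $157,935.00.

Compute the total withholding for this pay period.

$788.32

Territorial Income Tax: taxable = $7,485.00 − 2×$420.00 = $6,645.00
  $405.00 + 16.8% × ($6,645.00 − $5,000.00) = $405.00 + 16.8% × $1,645.00 = $681.36
Social Insurance: cap $164,620.00 − YTD $157,935.00 = $6,685.00 subject; 1.6% × $6,685.00 = $106.96
Total: $681.36 + $106.96 = $788.32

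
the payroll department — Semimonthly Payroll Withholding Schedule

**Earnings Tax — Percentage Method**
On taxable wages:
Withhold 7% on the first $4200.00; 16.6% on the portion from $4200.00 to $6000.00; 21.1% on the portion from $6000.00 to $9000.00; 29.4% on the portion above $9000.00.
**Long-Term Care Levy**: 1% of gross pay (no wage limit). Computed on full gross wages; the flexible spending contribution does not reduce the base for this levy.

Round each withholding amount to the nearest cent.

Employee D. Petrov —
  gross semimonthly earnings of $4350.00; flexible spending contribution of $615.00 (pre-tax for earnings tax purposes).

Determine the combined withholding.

$304.95

Earnings Tax: taxable = $4350.00 − $615.00 = $3735.00
  7% × $3735.00 = $261.45
Long-Term Care Levy: 1% × $4350.00 = $43.50
Total: $261.45 + $43.50 = $304.95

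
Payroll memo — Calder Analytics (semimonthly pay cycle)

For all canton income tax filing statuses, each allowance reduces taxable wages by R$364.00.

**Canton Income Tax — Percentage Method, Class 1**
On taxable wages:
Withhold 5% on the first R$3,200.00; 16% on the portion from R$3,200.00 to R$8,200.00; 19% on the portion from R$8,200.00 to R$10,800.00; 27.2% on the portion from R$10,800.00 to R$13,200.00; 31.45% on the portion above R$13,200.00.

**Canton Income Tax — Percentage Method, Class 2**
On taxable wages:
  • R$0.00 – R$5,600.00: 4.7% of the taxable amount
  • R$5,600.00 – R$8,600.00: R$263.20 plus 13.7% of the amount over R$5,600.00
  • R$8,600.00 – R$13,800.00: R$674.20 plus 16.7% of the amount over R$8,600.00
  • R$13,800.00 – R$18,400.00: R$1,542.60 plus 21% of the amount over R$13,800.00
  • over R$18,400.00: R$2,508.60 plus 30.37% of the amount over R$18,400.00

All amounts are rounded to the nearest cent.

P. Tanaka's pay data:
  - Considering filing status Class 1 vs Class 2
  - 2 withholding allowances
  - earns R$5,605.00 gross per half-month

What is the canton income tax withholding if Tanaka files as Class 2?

Canton Income Tax (Class 2): taxable = R$5,605.00 − 2×R$364.00 = R$4,877.00
  4.7% × R$4,877.00 = R$229.22

R$229.22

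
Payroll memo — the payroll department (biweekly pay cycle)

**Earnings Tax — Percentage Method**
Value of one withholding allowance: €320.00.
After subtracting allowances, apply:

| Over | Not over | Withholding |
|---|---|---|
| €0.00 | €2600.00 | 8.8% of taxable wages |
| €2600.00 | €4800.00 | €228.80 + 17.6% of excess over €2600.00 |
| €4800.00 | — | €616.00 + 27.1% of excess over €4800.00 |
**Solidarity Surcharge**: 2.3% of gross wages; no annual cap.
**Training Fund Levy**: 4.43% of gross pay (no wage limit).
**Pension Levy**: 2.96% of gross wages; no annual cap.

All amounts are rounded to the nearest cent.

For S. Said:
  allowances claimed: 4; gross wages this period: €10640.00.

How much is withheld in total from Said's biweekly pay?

€2882.77

Earnings Tax: taxable = €10640.00 − 4×€320.00 = €9360.00
  €616.00 + 27.1% × (€9360.00 − €4800.00) = €616.00 + 27.1% × €4560.00 = €1851.76
Solidarity Surcharge: 2.3% × €10640.00 = €244.72
Training Fund Levy: 4.43% × €10640.00 = €471.35
Pension Levy: 2.96% × €10640.00 = €314.94
Total: €1851.76 + €244.72 + €471.35 + €314.94 = €2882.77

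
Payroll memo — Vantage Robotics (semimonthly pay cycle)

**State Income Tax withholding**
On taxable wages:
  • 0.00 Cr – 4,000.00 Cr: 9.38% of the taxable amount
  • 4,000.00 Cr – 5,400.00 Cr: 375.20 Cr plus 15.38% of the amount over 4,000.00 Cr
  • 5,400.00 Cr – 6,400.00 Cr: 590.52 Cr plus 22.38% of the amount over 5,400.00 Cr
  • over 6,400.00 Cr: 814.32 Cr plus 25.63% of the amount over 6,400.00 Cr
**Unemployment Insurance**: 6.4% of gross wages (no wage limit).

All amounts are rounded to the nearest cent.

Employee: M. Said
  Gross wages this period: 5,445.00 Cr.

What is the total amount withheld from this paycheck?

949.07 Cr

State Income Tax: taxable = 5,445.00 Cr
  590.52 Cr + 22.38% × (5,445.00 Cr − 5,400.00 Cr) = 590.52 Cr + 22.38% × 45.00 Cr = 600.59 Cr
Unemployment Insurance: 6.4% × 5,445.00 Cr = 348.48 Cr
Total: 600.59 Cr + 348.48 Cr = 949.07 Cr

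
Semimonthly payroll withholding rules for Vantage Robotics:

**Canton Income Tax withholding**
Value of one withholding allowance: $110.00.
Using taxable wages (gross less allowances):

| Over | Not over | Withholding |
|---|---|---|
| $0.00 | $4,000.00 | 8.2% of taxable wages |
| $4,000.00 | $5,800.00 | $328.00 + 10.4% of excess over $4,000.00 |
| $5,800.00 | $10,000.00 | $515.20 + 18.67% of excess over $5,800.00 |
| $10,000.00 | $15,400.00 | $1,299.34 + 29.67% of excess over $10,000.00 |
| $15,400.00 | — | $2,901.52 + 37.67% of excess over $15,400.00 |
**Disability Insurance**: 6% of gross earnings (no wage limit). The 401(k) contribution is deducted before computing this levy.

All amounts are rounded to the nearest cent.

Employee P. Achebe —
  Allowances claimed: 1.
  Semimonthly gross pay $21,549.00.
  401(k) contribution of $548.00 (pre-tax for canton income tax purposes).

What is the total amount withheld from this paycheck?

$6,230.04

Canton Income Tax: taxable = $21,549.00 − $548.00 − 1×$110.00 = $20,891.00
  $2,901.52 + 37.67% × ($20,891.00 − $15,400.00) = $2,901.52 + 37.67% × $5,491.00 = $4,969.98
Disability Insurance: 6% × $21,001.00 = $1,260.06
Total: $4,969.98 + $1,260.06 = $6,230.04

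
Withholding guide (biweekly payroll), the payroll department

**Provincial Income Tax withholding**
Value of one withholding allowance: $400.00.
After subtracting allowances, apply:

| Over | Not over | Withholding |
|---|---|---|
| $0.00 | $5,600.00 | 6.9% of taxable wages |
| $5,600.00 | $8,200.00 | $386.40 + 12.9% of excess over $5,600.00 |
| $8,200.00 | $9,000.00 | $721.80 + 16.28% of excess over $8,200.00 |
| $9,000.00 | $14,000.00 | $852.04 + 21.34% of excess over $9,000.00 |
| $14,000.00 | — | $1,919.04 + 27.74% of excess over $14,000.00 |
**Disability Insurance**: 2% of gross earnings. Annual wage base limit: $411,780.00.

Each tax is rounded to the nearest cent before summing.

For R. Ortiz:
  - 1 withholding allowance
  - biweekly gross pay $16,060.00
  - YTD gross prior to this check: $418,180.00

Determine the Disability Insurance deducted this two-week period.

$0.00

Disability Insurance: YTD $418,180.00 ≥ cap $411,780.00 → $0.00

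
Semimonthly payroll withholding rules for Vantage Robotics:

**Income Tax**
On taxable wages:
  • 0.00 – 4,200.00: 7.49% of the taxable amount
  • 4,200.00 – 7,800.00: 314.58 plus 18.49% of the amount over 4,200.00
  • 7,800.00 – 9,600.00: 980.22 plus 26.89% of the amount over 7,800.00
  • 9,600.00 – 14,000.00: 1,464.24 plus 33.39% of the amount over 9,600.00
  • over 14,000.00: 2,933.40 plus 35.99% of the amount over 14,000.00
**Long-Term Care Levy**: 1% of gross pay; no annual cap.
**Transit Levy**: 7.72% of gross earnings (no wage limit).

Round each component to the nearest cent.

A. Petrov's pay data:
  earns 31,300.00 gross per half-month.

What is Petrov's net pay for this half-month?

Income Tax: taxable = 31,300.00
  2,933.40 + 35.99% × (31,300.00 − 14,000.00) = 2,933.40 + 35.99% × 17,300.00 = 9,159.67
Long-Term Care Levy: 1% × 31,300.00 = 313.00
Transit Levy: 7.72% × 31,300.00 = 2,416.36
Total withheld: 9,159.67 + 313.00 + 2,416.36 = 11,889.03
Net pay: 31,300.00 − 11,889.03 = 19,410.97

19,410.97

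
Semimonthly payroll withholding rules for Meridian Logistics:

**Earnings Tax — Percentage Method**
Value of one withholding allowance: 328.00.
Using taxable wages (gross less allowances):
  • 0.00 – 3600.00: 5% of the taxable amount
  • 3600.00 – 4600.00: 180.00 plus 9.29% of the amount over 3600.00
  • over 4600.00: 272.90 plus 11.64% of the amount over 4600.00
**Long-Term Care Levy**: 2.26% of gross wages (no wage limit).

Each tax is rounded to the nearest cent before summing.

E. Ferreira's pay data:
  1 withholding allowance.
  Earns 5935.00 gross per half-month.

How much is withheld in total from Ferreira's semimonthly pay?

Earnings Tax: taxable = 5935.00 − 1×328.00 = 5607.00
  272.90 + 11.64% × (5607.00 − 4600.00) = 272.90 + 11.64% × 1007.00 = 390.11
Long-Term Care Levy: 2.26% × 5935.00 = 134.13
Total: 390.11 + 134.13 = 524.24

524.24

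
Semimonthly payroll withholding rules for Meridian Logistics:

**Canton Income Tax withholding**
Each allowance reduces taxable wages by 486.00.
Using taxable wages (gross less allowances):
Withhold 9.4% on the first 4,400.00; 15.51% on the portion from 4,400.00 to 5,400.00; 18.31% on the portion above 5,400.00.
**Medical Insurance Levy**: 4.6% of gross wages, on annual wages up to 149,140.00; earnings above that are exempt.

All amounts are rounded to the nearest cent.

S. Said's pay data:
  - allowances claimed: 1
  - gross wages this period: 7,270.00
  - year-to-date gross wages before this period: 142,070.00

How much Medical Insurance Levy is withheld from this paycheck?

Medical Insurance Levy: cap 149,140.00 − YTD 142,070.00 = 7,070.00 subject; 4.6% × 7,070.00 = 325.22

325.22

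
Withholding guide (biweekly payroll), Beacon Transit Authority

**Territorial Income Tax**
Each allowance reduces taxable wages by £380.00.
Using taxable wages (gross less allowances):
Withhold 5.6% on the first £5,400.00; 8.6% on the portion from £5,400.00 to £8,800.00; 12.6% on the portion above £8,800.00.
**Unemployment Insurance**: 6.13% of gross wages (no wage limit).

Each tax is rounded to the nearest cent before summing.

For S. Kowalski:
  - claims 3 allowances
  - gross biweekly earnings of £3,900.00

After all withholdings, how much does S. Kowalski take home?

Territorial Income Tax: taxable = £3,900.00 − 3×£380.00 = £2,760.00
  5.6% × £2,760.00 = £154.56
Unemployment Insurance: 6.13% × £3,900.00 = £239.07
Total withheld: £154.56 + £239.07 = £393.63
Net pay: £3,900.00 − £393.63 = £3,506.37

£3,506.37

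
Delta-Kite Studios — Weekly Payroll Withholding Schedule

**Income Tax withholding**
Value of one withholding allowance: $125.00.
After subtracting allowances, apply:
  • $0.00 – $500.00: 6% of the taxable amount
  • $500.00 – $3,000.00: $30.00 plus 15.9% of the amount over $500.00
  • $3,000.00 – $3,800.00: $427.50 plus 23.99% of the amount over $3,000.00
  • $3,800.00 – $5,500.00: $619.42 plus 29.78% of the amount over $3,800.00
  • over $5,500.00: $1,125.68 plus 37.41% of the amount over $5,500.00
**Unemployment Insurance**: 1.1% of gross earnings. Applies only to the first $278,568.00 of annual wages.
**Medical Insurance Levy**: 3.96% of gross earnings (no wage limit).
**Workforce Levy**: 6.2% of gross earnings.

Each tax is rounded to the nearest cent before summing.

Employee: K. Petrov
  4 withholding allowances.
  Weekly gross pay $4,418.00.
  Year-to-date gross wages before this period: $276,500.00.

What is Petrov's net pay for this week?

Income Tax: taxable = $4,418.00 − 4×$125.00 = $3,918.00
  $619.42 + 29.78% × ($3,918.00 − $3,800.00) = $619.42 + 29.78% × $118.00 = $654.56
Unemployment Insurance: cap $278,568.00 − YTD $276,500.00 = $2,068.00 subject; 1.1% × $2,068.00 = $22.75
Medical Insurance Levy: 3.96% × $4,418.00 = $174.95
Workforce Levy: 6.2% × $4,418.00 = $273.92
Total withheld: $654.56 + $22.75 + $174.95 + $273.92 = $1,126.18
Net pay: $4,418.00 − $1,126.18 = $3,291.82

$3,291.82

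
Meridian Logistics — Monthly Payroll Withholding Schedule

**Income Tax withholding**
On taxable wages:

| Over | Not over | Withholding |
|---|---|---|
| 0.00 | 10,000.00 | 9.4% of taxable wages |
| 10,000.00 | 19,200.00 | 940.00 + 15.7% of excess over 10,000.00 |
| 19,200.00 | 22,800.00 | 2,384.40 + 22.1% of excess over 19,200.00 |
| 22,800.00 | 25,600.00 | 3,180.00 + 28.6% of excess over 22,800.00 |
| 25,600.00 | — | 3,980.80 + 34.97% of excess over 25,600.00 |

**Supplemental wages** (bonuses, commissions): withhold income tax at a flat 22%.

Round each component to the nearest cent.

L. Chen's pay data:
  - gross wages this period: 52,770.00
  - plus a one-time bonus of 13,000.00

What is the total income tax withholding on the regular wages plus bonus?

16,342.15

Income Tax: taxable = 52,770.00
  3,980.80 + 34.97% × (52,770.00 − 25,600.00) = 3,980.80 + 34.97% × 27,170.00 = 13,482.15
Supplemental (22% flat on bonus): 22% × 13,000.00 = 2,860.00
Total income tax: 13,482.15 + 2,860.00 = 16,342.15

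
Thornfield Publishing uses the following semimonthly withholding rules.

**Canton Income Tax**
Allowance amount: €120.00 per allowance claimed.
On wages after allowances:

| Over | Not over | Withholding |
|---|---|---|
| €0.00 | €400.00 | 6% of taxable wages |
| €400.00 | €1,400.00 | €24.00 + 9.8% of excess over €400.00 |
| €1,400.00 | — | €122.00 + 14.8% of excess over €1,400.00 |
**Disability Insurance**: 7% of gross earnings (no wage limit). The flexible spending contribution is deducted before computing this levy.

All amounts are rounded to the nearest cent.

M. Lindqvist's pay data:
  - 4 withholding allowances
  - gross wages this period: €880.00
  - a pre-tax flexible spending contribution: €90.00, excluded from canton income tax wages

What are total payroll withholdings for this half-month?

€73.90

Canton Income Tax: taxable = €880.00 − €90.00 − 4×€120.00 = €310.00
  6% × €310.00 = €18.60
Disability Insurance: 7% × €790.00 = €55.30
Total: €18.60 + €55.30 = €73.90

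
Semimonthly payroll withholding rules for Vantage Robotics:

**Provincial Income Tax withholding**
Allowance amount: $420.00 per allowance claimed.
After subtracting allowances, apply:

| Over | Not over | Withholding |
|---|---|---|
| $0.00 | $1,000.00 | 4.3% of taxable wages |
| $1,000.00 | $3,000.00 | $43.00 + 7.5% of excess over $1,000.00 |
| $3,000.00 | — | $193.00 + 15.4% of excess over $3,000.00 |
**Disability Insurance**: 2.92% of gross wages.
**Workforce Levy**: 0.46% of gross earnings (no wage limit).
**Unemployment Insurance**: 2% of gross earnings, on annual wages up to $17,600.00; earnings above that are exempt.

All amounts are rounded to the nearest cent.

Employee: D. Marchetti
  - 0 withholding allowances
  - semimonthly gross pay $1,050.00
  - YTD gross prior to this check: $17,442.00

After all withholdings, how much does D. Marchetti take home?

$964.60

Provincial Income Tax: taxable = $1,050.00
  $43.00 + 7.5% × ($1,050.00 − $1,000.00) = $43.00 + 7.5% × $50.00 = $46.75
Disability Insurance: 2.92% × $1,050.00 = $30.66
Workforce Levy: 0.46% × $1,050.00 = $4.83
Unemployment Insurance: cap $17,600.00 − YTD $17,442.00 = $158.00 subject; 2% × $158.00 = $3.16
Total withheld: $46.75 + $30.66 + $4.83 + $3.16 = $85.40
Net pay: $1,050.00 − $85.40 = $964.60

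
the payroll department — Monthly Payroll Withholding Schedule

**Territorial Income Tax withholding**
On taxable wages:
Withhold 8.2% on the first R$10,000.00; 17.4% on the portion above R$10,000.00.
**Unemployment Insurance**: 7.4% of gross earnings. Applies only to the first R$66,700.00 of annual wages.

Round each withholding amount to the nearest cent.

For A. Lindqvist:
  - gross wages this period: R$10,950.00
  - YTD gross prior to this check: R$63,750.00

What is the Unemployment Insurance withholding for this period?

R$218.30

Unemployment Insurance: cap R$66,700.00 − YTD R$63,750.00 = R$2,950.00 subject; 7.4% × R$2,950.00 = R$218.30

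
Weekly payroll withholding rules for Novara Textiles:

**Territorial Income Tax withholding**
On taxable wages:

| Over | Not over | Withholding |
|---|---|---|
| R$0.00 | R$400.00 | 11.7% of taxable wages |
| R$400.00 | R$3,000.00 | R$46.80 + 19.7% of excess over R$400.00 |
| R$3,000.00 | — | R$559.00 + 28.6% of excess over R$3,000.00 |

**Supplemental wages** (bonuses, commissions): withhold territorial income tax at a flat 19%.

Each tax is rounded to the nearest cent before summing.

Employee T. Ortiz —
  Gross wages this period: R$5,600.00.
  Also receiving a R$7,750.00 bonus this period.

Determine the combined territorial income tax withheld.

R$2,775.10

Territorial Income Tax: taxable = R$5,600.00
  R$559.00 + 28.6% × (R$5,600.00 − R$3,000.00) = R$559.00 + 28.6% × R$2,600.00 = R$1,302.60
Supplemental (19% flat on bonus): 19% × R$7,750.00 = R$1,472.50
Total territorial income tax: R$1,302.60 + R$1,472.50 = R$2,775.10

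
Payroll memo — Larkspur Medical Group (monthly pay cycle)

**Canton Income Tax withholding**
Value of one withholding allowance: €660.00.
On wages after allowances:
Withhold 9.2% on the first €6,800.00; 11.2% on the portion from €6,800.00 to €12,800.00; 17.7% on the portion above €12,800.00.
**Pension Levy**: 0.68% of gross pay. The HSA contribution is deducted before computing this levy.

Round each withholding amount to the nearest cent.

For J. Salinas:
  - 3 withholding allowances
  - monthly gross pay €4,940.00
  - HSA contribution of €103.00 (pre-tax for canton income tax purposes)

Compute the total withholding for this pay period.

€295.73

Canton Income Tax: taxable = €4,940.00 − €103.00 − 3×€660.00 = €2,857.00
  9.2% × €2,857.00 = €262.84
Pension Levy: 0.68% × €4,837.00 = €32.89
Total: €262.84 + €32.89 = €295.73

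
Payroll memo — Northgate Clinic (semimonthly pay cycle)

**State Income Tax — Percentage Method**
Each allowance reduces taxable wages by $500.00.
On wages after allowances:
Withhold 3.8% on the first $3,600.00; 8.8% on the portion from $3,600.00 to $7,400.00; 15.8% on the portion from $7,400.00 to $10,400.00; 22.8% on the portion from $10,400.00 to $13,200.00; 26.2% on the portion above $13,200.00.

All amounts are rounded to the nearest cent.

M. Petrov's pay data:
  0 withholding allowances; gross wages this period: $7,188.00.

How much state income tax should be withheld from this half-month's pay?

State Income Tax: taxable = $7,188.00
  $136.80 + 8.8% × ($7,188.00 − $3,600.00) = $136.80 + 8.8% × $3,588.00 = $452.54

$452.54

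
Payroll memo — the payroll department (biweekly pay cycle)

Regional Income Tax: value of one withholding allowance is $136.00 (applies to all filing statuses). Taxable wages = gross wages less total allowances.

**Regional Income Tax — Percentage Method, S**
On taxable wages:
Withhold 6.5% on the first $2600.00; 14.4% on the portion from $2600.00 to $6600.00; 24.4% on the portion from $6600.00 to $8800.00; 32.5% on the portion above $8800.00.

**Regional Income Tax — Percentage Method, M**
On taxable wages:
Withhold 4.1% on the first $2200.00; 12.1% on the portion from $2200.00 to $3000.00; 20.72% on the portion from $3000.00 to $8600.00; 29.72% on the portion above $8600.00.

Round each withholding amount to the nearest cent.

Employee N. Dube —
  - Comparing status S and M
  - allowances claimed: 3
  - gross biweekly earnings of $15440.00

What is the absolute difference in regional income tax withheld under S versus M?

$48.29

Regional Income Tax (S): taxable = $15440.00 − 3×$136.00 = $15032.00
  $1281.80 + 32.5% × ($15032.00 − $8800.00) = $1281.80 + 32.5% × $6232.00 = $3307.20
Regional Income Tax (M): taxable = $15440.00 − 3×$136.00 = $15032.00
  $1347.32 + 29.72% × ($15032.00 − $8600.00) = $1347.32 + 29.72% × $6432.00 = $3258.91
Difference: |$3307.20 − $3258.91| = $48.29 (higher under S)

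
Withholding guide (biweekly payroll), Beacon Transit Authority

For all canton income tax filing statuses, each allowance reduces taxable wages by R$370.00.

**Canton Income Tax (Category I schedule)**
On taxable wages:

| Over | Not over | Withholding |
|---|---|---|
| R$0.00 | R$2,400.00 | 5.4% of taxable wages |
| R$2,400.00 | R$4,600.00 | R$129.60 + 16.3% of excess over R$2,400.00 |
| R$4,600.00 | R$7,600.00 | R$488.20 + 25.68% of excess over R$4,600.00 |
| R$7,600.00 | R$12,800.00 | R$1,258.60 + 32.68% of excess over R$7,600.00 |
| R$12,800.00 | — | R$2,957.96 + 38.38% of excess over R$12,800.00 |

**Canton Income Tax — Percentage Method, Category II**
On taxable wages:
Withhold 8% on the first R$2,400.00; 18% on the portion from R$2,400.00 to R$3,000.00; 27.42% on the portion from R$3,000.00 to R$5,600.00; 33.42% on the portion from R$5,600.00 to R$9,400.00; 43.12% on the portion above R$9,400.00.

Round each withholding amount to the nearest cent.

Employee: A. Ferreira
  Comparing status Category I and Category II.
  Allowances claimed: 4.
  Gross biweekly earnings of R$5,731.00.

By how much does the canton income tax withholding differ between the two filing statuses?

R$211.71

Canton Income Tax (Category I): taxable = R$5,731.00 − 4×R$370.00 = R$4,251.00
  R$129.60 + 16.3% × (R$4,251.00 − R$2,400.00) = R$129.60 + 16.3% × R$1,851.00 = R$431.31
Canton Income Tax (Category II): taxable = R$5,731.00 − 4×R$370.00 = R$4,251.00
  R$300.00 + 27.42% × (R$4,251.00 − R$3,000.00) = R$300.00 + 27.42% × R$1,251.00 = R$643.02
Difference: |R$431.31 − R$643.02| = R$211.71 (higher under Category II)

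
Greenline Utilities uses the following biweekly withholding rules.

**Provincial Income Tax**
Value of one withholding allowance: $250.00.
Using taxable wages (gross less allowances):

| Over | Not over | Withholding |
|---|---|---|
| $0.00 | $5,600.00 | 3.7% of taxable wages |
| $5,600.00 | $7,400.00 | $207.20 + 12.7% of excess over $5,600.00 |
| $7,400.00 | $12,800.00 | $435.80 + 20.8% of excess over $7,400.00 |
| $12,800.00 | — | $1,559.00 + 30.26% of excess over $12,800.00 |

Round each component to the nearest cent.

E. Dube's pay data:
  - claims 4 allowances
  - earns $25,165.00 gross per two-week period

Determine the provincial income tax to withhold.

$4,998.05

Provincial Income Tax: taxable = $25,165.00 − 4×$250.00 = $24,165.00
  $1,559.00 + 30.26% × ($24,165.00 − $12,800.00) = $1,559.00 + 30.26% × $11,365.00 = $4,998.05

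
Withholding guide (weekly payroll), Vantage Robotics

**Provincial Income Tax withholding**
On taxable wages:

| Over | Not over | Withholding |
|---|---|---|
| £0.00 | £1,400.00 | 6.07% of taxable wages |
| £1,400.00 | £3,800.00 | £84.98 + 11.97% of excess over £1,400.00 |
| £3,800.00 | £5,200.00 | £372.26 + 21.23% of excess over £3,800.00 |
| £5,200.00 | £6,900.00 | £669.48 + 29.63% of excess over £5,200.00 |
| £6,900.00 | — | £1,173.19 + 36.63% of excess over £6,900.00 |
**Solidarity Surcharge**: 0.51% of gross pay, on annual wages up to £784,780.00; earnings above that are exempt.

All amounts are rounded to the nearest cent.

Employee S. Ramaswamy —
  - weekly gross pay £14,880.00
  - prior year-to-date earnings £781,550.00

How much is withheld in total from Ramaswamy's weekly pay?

£4,112.73

Provincial Income Tax: taxable = £14,880.00
  £1,173.19 + 36.63% × (£14,880.00 − £6,900.00) = £1,173.19 + 36.63% × £7,980.00 = £4,096.26
Solidarity Surcharge: cap £784,780.00 − YTD £781,550.00 = £3,230.00 subject; 0.51% × £3,230.00 = £16.47
Total: £4,096.26 + £16.47 = £4,112.73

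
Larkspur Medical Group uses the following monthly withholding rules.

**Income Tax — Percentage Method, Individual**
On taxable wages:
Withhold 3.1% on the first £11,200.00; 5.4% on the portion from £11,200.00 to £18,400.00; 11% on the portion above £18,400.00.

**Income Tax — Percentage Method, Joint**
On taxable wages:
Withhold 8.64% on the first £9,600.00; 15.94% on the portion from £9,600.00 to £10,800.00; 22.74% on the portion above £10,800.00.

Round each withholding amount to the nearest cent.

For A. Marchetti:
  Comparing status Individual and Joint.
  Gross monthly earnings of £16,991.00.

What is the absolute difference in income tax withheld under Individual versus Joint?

Income Tax (Individual): taxable = £16,991.00
  £347.20 + 5.4% × (£16,991.00 − £11,200.00) = £347.20 + 5.4% × £5,791.00 = £659.91
Income Tax (Joint): taxable = £16,991.00
  £1,020.72 + 22.74% × (£16,991.00 − £10,800.00) = £1,020.72 + 22.74% × £6,191.00 = £2,428.55
Difference: |£659.91 − £2,428.55| = £1,768.64 (higher under Joint)

£1,768.64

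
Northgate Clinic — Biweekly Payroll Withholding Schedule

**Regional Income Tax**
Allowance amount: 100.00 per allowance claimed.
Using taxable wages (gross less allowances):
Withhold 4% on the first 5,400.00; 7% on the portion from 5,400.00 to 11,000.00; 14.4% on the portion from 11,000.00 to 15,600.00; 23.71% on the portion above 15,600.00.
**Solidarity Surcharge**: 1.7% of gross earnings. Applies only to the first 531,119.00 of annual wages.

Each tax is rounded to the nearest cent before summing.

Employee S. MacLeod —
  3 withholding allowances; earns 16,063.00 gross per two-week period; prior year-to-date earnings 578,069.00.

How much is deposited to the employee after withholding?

Regional Income Tax: taxable = 16,063.00 − 3×100.00 = 15,763.00
  1,270.40 + 23.71% × (15,763.00 − 15,600.00) = 1,270.40 + 23.71% × 163.00 = 1,309.05
Solidarity Surcharge: YTD 578,069.00 ≥ cap 531,119.00 → 0.00
Total withheld: 1,309.05 + 0.00 = 1,309.05
Net pay: 16,063.00 − 1,309.05 = 14,753.95

14,753.95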